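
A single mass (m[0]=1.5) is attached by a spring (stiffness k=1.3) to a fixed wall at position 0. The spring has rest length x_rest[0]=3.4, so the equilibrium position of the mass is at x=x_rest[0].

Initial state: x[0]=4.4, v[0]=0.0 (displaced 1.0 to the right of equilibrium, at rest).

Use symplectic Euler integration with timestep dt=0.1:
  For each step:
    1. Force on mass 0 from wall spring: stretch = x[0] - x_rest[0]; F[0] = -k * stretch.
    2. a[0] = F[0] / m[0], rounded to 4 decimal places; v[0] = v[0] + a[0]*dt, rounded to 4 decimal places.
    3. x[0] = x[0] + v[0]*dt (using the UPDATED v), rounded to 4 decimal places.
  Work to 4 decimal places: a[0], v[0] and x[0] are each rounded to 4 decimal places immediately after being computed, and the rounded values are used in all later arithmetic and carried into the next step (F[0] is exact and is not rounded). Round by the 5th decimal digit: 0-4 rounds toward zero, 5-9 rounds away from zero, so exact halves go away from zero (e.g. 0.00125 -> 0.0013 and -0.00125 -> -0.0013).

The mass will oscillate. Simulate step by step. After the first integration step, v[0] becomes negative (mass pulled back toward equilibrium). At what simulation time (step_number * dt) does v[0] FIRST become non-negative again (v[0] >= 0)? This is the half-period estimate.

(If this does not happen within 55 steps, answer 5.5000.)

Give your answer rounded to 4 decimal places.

Answer: 3.4000

Derivation:
Step 0: x=[4.4000] v=[0.0000]
Step 1: x=[4.3913] v=[-0.0867]
Step 2: x=[4.3740] v=[-0.1726]
Step 3: x=[4.3483] v=[-0.2570]
Step 4: x=[4.3144] v=[-0.3392]
Step 5: x=[4.2726] v=[-0.4185]
Step 6: x=[4.2232] v=[-0.4941]
Step 7: x=[4.1667] v=[-0.5654]
Step 8: x=[4.1035] v=[-0.6319]
Step 9: x=[4.0342] v=[-0.6929]
Step 10: x=[3.9594] v=[-0.7479]
Step 11: x=[3.8798] v=[-0.7964]
Step 12: x=[3.7960] v=[-0.8380]
Step 13: x=[3.7088] v=[-0.8723]
Step 14: x=[3.6189] v=[-0.8991]
Step 15: x=[3.5271] v=[-0.9181]
Step 16: x=[3.4342] v=[-0.9291]
Step 17: x=[3.3410] v=[-0.9321]
Step 18: x=[3.2483] v=[-0.9270]
Step 19: x=[3.1569] v=[-0.9139]
Step 20: x=[3.0676] v=[-0.8928]
Step 21: x=[2.9812] v=[-0.8640]
Step 22: x=[2.8984] v=[-0.8277]
Step 23: x=[2.8200] v=[-0.7842]
Step 24: x=[2.7466] v=[-0.7339]
Step 25: x=[2.6789] v=[-0.6773]
Step 26: x=[2.6174] v=[-0.6148]
Step 27: x=[2.5627] v=[-0.5470]
Step 28: x=[2.5153] v=[-0.4744]
Step 29: x=[2.4755] v=[-0.3977]
Step 30: x=[2.4437] v=[-0.3176]
Step 31: x=[2.4202] v=[-0.2347]
Step 32: x=[2.4052] v=[-0.1498]
Step 33: x=[2.3988] v=[-0.0636]
Step 34: x=[2.4011] v=[0.0232]
First v>=0 after going negative at step 34, time=3.4000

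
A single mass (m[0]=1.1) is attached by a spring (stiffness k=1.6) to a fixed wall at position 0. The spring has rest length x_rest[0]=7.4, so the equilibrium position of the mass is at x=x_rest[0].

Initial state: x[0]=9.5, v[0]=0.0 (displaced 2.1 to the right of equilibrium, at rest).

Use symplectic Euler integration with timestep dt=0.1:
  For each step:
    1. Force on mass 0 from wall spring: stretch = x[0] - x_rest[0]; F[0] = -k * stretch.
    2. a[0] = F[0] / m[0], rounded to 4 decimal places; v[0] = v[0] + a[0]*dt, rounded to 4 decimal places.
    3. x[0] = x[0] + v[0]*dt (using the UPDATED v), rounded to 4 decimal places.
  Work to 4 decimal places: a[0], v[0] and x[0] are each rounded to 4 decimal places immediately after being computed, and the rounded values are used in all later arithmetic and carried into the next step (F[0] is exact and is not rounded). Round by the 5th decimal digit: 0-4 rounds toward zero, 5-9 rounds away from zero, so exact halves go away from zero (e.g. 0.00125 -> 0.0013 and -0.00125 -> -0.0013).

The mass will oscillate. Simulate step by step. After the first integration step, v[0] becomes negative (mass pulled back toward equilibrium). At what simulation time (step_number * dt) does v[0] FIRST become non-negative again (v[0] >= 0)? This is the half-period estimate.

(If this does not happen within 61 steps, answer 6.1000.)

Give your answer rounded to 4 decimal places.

Step 0: x=[9.5000] v=[0.0000]
Step 1: x=[9.4695] v=[-0.3055]
Step 2: x=[9.4089] v=[-0.6065]
Step 3: x=[9.3190] v=[-0.8987]
Step 4: x=[9.2012] v=[-1.1778]
Step 5: x=[9.0572] v=[-1.4398]
Step 6: x=[8.8891] v=[-1.6809]
Step 7: x=[8.6994] v=[-1.8975]
Step 8: x=[8.4908] v=[-2.0865]
Step 9: x=[8.2663] v=[-2.2452]
Step 10: x=[8.0292] v=[-2.3712]
Step 11: x=[7.7829] v=[-2.4627]
Step 12: x=[7.5311] v=[-2.5184]
Step 13: x=[7.2774] v=[-2.5375]
Step 14: x=[7.0254] v=[-2.5197]
Step 15: x=[6.7789] v=[-2.4652]
Step 16: x=[6.5414] v=[-2.3749]
Step 17: x=[6.3164] v=[-2.2500]
Step 18: x=[6.1072] v=[-2.0924]
Step 19: x=[5.9168] v=[-1.9044]
Step 20: x=[5.7479] v=[-1.6887]
Step 21: x=[5.6031] v=[-1.4484]
Step 22: x=[5.4844] v=[-1.1870]
Step 23: x=[5.3936] v=[-0.9084]
Step 24: x=[5.3319] v=[-0.6166]
Step 25: x=[5.3003] v=[-0.3158]
Step 26: x=[5.2993] v=[-0.0104]
Step 27: x=[5.3288] v=[0.2952]
First v>=0 after going negative at step 27, time=2.7000

Answer: 2.7000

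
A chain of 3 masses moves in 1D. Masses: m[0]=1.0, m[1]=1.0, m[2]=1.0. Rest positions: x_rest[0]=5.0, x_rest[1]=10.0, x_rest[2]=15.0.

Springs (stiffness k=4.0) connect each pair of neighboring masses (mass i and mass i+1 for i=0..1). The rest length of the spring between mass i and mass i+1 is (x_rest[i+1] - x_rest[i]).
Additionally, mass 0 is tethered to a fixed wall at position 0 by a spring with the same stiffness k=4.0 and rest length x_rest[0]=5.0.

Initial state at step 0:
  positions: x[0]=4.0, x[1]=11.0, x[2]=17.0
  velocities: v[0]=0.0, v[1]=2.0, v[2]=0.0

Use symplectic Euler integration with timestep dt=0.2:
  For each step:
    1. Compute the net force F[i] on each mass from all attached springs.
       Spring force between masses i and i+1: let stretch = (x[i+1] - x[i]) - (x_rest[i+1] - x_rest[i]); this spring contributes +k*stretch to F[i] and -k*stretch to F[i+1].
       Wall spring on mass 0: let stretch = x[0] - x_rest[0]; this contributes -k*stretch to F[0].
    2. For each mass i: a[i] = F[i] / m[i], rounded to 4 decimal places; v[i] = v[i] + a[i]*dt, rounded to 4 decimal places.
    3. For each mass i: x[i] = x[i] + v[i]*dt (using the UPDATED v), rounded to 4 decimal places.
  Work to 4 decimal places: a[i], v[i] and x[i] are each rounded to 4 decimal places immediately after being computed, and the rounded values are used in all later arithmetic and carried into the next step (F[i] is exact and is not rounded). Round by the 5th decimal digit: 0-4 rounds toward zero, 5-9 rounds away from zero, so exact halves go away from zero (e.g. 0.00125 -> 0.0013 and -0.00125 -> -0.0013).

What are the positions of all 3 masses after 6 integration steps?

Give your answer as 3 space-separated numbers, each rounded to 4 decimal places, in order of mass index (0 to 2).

Answer: 7.0499 11.3812 15.5145

Derivation:
Step 0: x=[4.0000 11.0000 17.0000] v=[0.0000 2.0000 0.0000]
Step 1: x=[4.4800 11.2400 16.8400] v=[2.4000 1.2000 -0.8000]
Step 2: x=[5.3248 11.2944 16.5840] v=[4.2240 0.2720 -1.2800]
Step 3: x=[6.2728 11.2400 16.2817] v=[4.7398 -0.2720 -1.5117]
Step 4: x=[7.0119 11.1975 15.9727] v=[3.6953 -0.2124 -1.5451]
Step 5: x=[7.2988 11.2494 15.6996] v=[1.4343 0.2593 -1.3653]
Step 6: x=[7.0499 11.3812 15.5145] v=[-1.2443 0.6590 -0.9255]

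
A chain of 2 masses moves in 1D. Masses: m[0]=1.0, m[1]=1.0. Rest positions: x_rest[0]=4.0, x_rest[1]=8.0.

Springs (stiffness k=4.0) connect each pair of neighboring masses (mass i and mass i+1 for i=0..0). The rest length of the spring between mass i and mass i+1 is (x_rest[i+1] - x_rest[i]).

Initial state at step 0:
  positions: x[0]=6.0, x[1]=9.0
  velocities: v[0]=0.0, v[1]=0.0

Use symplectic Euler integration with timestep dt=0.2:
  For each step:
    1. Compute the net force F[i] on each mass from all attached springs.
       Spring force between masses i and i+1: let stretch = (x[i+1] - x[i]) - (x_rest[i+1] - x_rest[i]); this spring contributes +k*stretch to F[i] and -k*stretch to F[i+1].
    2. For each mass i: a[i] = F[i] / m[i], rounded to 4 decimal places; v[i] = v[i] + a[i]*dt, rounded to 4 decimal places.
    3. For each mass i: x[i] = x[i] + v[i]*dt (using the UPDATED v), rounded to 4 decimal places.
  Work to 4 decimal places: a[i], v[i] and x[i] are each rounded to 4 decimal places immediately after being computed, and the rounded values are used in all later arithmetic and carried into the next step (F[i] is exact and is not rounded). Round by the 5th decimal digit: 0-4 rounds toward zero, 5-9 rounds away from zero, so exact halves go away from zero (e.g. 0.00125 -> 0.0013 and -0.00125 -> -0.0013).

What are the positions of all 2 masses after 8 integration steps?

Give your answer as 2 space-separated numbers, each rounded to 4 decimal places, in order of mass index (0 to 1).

Step 0: x=[6.0000 9.0000] v=[0.0000 0.0000]
Step 1: x=[5.8400 9.1600] v=[-0.8000 0.8000]
Step 2: x=[5.5712 9.4288] v=[-1.3440 1.3440]
Step 3: x=[5.2796 9.7204] v=[-1.4579 1.4579]
Step 4: x=[5.0585 9.9415] v=[-1.1053 1.1053]
Step 5: x=[4.9787 10.0213] v=[-0.3989 0.3989]
Step 6: x=[5.0657 9.9343] v=[0.4352 -0.4352]
Step 7: x=[5.2917 9.7083] v=[1.1301 -1.1301]
Step 8: x=[5.5844 9.4156] v=[1.4634 -1.4634]

Answer: 5.5844 9.4156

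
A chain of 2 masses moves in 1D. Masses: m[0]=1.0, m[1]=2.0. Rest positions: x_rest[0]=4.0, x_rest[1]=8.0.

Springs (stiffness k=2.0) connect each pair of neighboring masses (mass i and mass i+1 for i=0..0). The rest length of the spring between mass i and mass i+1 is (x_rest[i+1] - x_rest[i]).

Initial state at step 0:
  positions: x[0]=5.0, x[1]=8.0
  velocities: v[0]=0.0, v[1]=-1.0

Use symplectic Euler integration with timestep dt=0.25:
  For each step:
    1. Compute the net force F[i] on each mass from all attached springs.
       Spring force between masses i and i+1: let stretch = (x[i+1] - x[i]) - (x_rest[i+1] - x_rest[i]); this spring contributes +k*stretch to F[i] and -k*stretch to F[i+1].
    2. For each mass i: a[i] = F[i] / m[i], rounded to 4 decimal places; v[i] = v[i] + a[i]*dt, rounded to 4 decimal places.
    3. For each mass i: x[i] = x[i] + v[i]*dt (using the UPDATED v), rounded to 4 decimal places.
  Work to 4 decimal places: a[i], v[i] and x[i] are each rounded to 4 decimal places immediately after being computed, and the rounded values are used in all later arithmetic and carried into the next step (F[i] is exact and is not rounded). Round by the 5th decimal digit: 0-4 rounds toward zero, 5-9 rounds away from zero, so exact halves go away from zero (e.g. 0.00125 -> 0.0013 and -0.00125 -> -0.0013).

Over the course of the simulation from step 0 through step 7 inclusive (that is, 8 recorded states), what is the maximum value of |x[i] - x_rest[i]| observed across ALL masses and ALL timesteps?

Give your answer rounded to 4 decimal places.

Step 0: x=[5.0000 8.0000] v=[0.0000 -1.0000]
Step 1: x=[4.8750 7.8125] v=[-0.5000 -0.7500]
Step 2: x=[4.6172 7.6914] v=[-1.0313 -0.4844]
Step 3: x=[4.2437 7.6282] v=[-1.4942 -0.2530]
Step 4: x=[3.7932 7.6034] v=[-1.8020 -0.0991]
Step 5: x=[3.3190 7.5905] v=[-1.8969 -0.0517]
Step 6: x=[2.8787 7.5606] v=[-1.7612 -0.1196]
Step 7: x=[2.5236 7.4881] v=[-1.4203 -0.2901]
Max displacement = 1.4764

Answer: 1.4764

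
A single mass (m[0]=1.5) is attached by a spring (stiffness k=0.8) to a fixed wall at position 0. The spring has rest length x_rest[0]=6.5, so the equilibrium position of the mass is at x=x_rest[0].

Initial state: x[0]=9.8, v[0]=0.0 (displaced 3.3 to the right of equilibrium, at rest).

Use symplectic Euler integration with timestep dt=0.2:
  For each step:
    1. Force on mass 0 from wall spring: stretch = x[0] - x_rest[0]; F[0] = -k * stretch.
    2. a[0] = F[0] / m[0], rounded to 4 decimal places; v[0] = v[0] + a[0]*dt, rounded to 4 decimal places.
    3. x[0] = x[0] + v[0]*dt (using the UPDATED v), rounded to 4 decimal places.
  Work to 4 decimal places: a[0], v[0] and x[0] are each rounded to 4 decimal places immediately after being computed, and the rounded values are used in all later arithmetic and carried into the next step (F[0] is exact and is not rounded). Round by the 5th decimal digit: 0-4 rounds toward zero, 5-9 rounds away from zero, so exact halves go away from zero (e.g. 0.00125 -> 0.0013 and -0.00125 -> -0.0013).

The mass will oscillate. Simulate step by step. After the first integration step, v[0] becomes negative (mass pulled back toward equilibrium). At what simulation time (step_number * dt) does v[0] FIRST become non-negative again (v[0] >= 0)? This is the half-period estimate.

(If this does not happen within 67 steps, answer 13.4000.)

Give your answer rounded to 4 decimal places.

Answer: 4.4000

Derivation:
Step 0: x=[9.8000] v=[0.0000]
Step 1: x=[9.7296] v=[-0.3520]
Step 2: x=[9.5903] v=[-0.6965]
Step 3: x=[9.3851] v=[-1.0261]
Step 4: x=[9.1183] v=[-1.3338]
Step 5: x=[8.7957] v=[-1.6131]
Step 6: x=[8.4241] v=[-1.8580]
Step 7: x=[8.0115] v=[-2.0632]
Step 8: x=[7.5666] v=[-2.2244]
Step 9: x=[7.0990] v=[-2.3382]
Step 10: x=[6.6186] v=[-2.4021]
Step 11: x=[6.1356] v=[-2.4148]
Step 12: x=[5.6604] v=[-2.3759]
Step 13: x=[5.2031] v=[-2.2863]
Step 14: x=[4.7735] v=[-2.1480]
Step 15: x=[4.3807] v=[-1.9638]
Step 16: x=[4.0332] v=[-1.7377]
Step 17: x=[3.7383] v=[-1.4746]
Step 18: x=[3.5023] v=[-1.1800]
Step 19: x=[3.3303] v=[-0.8602]
Step 20: x=[3.2259] v=[-0.5221]
Step 21: x=[3.1913] v=[-0.1729]
Step 22: x=[3.2273] v=[0.1800]
First v>=0 after going negative at step 22, time=4.4000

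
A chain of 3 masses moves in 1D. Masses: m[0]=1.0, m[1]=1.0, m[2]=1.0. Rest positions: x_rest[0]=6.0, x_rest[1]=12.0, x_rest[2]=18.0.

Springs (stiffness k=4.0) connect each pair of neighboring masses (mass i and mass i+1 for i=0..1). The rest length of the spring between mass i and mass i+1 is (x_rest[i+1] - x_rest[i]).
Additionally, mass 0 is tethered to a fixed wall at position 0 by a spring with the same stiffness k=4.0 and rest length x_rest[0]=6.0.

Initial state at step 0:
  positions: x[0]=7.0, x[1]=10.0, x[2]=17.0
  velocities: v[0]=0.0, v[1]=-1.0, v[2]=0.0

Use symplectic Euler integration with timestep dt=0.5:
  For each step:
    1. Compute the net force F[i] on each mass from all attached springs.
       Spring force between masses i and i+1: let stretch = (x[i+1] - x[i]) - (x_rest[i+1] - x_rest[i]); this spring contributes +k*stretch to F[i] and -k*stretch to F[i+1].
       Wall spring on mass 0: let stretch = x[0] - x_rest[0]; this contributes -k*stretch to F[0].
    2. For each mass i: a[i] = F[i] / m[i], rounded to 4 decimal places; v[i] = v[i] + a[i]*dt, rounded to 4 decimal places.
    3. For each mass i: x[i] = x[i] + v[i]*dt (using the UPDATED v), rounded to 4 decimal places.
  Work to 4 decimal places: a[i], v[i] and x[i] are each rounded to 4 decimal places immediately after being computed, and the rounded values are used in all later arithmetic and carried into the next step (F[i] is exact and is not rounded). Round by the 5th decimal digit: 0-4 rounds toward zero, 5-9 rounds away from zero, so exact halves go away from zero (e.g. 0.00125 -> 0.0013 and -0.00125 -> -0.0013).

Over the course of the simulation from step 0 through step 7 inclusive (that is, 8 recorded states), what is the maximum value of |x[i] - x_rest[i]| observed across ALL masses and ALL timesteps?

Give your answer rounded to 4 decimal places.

Answer: 3.0000

Derivation:
Step 0: x=[7.0000 10.0000 17.0000] v=[0.0000 -1.0000 0.0000]
Step 1: x=[3.0000 13.5000 16.0000] v=[-8.0000 7.0000 -2.0000]
Step 2: x=[6.5000 9.0000 18.5000] v=[7.0000 -9.0000 5.0000]
Step 3: x=[6.0000 11.5000 17.5000] v=[-1.0000 5.0000 -2.0000]
Step 4: x=[5.0000 14.5000 16.5000] v=[-2.0000 6.0000 -2.0000]
Step 5: x=[8.5000 10.0000 19.5000] v=[7.0000 -9.0000 6.0000]
Step 6: x=[5.0000 13.5000 19.0000] v=[-7.0000 7.0000 -1.0000]
Step 7: x=[5.0000 14.0000 19.0000] v=[0.0000 1.0000 0.0000]
Max displacement = 3.0000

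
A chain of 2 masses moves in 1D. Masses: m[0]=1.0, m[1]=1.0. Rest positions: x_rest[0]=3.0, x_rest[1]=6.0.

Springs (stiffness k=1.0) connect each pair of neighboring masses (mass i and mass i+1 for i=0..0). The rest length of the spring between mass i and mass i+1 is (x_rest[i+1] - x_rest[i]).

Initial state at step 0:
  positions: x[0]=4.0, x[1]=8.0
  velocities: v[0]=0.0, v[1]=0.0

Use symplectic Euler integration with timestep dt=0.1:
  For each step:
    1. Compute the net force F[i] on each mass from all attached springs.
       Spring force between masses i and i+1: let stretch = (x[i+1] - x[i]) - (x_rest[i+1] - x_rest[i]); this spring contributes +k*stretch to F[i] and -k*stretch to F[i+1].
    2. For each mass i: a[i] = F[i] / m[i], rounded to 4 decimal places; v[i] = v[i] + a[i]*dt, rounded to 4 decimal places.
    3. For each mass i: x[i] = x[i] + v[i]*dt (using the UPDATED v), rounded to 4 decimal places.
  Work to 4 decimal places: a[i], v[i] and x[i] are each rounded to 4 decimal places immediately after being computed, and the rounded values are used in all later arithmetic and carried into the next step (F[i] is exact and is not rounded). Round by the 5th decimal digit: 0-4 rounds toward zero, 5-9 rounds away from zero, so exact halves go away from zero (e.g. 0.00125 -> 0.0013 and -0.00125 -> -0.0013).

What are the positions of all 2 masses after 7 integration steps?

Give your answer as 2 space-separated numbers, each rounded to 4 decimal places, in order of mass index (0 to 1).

Answer: 4.2556 7.7444

Derivation:
Step 0: x=[4.0000 8.0000] v=[0.0000 0.0000]
Step 1: x=[4.0100 7.9900] v=[0.1000 -0.1000]
Step 2: x=[4.0298 7.9702] v=[0.1980 -0.1980]
Step 3: x=[4.0590 7.9410] v=[0.2920 -0.2920]
Step 4: x=[4.0970 7.9030] v=[0.3802 -0.3802]
Step 5: x=[4.1431 7.8569] v=[0.4608 -0.4608]
Step 6: x=[4.1963 7.8037] v=[0.5322 -0.5322]
Step 7: x=[4.2556 7.7444] v=[0.5929 -0.5929]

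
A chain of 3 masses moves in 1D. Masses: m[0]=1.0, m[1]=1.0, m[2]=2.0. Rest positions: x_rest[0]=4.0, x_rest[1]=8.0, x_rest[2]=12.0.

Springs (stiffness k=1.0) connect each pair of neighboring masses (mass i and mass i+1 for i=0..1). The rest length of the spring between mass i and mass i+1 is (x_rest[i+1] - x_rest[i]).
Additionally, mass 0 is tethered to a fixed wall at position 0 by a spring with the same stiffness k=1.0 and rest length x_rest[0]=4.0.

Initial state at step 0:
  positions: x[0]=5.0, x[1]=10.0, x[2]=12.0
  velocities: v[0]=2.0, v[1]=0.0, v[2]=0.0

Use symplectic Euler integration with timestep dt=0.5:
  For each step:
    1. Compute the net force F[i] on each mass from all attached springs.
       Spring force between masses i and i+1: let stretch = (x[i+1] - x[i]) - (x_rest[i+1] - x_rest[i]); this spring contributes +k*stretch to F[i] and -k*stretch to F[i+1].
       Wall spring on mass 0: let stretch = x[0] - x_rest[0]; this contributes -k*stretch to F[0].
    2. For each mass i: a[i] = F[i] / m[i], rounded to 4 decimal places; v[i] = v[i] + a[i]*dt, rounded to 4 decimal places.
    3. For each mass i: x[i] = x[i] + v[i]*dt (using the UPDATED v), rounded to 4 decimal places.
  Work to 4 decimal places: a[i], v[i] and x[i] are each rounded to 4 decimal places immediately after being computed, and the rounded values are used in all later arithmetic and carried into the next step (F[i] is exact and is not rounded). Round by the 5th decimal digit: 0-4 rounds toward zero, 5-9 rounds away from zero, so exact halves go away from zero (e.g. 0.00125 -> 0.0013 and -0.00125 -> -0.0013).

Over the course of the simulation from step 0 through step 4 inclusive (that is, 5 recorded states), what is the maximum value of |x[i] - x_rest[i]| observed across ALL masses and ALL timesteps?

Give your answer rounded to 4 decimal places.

Answer: 2.3125

Derivation:
Step 0: x=[5.0000 10.0000 12.0000] v=[2.0000 0.0000 0.0000]
Step 1: x=[6.0000 9.2500 12.2500] v=[2.0000 -1.5000 0.5000]
Step 2: x=[6.3125 8.4375 12.6250] v=[0.6250 -1.6250 0.7500]
Step 3: x=[5.5781 8.1406 12.9766] v=[-1.4688 -0.5938 0.7031]
Step 4: x=[4.0898 8.4121 13.2237] v=[-2.9766 0.5430 0.4941]
Max displacement = 2.3125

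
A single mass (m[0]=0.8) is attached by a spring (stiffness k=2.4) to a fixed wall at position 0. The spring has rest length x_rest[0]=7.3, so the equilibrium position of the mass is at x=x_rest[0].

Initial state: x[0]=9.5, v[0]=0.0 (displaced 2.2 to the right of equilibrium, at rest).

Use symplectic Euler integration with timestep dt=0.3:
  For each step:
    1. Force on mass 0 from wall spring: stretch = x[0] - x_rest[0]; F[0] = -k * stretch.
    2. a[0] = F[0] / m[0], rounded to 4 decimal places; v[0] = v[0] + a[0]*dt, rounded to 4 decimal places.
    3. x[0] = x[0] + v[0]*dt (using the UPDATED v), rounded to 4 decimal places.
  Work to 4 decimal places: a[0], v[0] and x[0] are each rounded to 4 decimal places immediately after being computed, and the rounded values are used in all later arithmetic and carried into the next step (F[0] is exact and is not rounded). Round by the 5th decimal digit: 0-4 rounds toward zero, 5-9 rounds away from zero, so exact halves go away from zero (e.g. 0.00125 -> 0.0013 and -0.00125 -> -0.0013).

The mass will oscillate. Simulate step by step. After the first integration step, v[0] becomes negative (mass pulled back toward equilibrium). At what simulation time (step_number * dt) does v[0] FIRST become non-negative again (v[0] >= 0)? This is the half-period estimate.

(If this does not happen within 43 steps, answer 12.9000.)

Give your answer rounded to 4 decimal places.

Step 0: x=[9.5000] v=[0.0000]
Step 1: x=[8.9060] v=[-1.9800]
Step 2: x=[7.8784] v=[-3.4254]
Step 3: x=[6.6946] v=[-3.9460]
Step 4: x=[5.6743] v=[-3.4011]
Step 5: x=[5.0929] v=[-1.9380]
Step 6: x=[5.1074] v=[0.0484]
First v>=0 after going negative at step 6, time=1.8000

Answer: 1.8000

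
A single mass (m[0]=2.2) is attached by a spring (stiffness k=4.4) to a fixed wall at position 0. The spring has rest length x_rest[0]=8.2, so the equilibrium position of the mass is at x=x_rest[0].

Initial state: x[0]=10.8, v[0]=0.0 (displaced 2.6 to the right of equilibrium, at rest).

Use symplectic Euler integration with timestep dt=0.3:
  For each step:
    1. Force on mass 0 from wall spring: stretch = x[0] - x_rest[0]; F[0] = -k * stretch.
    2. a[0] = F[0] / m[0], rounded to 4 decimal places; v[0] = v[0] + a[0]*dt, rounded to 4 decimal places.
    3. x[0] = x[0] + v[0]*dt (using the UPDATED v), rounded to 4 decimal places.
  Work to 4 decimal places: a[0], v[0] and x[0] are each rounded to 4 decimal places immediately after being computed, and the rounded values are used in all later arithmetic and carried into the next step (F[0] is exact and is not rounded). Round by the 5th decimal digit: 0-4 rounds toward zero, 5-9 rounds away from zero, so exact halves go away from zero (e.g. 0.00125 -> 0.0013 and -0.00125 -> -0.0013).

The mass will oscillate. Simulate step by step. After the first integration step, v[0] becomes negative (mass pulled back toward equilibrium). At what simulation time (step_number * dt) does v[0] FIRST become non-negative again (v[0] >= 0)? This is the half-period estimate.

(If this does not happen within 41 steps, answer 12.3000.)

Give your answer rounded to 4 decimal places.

Step 0: x=[10.8000] v=[0.0000]
Step 1: x=[10.3320] v=[-1.5600]
Step 2: x=[9.4802] v=[-2.8392]
Step 3: x=[8.3980] v=[-3.6073]
Step 4: x=[7.2802] v=[-3.7261]
Step 5: x=[6.3279] v=[-3.1742]
Step 6: x=[5.7126] v=[-2.0509]
Step 7: x=[5.5451] v=[-0.5585]
Step 8: x=[5.8554] v=[1.0344]
First v>=0 after going negative at step 8, time=2.4000

Answer: 2.4000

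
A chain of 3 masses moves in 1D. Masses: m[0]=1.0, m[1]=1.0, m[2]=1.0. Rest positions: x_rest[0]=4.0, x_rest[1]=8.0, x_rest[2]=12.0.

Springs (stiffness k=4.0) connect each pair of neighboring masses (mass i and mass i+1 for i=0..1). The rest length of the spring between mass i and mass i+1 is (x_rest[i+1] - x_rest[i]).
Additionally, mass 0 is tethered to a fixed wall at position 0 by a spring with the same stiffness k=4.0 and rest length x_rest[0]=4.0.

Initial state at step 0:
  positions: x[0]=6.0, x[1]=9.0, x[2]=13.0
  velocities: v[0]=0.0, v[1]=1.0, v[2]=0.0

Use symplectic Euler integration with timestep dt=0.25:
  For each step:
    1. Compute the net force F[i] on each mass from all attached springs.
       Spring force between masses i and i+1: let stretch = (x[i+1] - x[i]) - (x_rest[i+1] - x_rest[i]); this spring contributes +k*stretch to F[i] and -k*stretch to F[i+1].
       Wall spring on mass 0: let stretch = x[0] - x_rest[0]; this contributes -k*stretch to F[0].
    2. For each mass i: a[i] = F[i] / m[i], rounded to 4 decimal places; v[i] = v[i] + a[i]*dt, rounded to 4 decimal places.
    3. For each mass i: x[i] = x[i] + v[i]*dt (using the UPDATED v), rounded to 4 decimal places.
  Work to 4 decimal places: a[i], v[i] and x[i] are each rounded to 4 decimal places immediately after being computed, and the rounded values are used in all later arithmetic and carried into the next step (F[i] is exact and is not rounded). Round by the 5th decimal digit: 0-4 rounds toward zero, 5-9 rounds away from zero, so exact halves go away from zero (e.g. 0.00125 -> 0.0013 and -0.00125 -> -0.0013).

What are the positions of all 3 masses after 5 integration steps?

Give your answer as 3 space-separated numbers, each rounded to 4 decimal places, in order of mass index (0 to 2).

Step 0: x=[6.0000 9.0000 13.0000] v=[0.0000 1.0000 0.0000]
Step 1: x=[5.2500 9.5000 13.0000] v=[-3.0000 2.0000 0.0000]
Step 2: x=[4.2500 9.8125 13.1250] v=[-4.0000 1.2500 0.5000]
Step 3: x=[3.5781 9.5625 13.4219] v=[-2.6875 -1.0000 1.1875]
Step 4: x=[3.5078 8.7813 13.7539] v=[-0.2812 -3.1250 1.3281]
Step 5: x=[3.8789 7.9248 13.8428] v=[1.4845 -3.4259 0.3555]

Answer: 3.8789 7.9248 13.8428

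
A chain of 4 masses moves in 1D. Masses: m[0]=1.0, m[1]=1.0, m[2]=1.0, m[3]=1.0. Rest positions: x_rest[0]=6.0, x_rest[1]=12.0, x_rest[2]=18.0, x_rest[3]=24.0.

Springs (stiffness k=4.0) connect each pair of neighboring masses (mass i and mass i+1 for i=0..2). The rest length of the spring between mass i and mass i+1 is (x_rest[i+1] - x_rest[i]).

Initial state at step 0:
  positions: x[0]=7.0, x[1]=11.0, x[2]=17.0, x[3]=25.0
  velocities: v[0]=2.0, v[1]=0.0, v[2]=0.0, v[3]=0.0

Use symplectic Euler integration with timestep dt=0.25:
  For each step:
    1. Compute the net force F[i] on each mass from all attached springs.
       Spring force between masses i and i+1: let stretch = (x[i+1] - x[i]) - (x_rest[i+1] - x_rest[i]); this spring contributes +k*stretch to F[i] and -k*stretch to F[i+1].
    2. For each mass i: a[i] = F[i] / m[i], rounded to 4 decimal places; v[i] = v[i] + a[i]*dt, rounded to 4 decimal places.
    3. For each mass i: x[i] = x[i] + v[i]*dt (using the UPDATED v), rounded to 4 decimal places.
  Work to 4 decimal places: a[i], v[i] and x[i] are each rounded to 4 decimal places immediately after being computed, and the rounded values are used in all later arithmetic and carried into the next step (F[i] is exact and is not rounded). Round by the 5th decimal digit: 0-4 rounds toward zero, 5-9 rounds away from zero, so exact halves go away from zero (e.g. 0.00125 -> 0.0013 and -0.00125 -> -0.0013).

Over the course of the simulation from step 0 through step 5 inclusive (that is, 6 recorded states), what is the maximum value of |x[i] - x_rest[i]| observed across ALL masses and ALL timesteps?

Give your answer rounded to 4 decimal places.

Answer: 1.8204

Derivation:
Step 0: x=[7.0000 11.0000 17.0000 25.0000] v=[2.0000 0.0000 0.0000 0.0000]
Step 1: x=[7.0000 11.5000 17.5000 24.5000] v=[0.0000 2.0000 2.0000 -2.0000]
Step 2: x=[6.6250 12.3750 18.2500 23.7500] v=[-1.5000 3.5000 3.0000 -3.0000]
Step 3: x=[6.1875 13.2813 18.9063 23.1250] v=[-1.7500 3.6250 2.6250 -2.5000]
Step 4: x=[6.0235 13.8204 19.2110 22.9453] v=[-0.6562 2.1562 1.2187 -0.7187]
Step 5: x=[6.3087 13.7579 19.1016 23.3321] v=[1.1407 -0.2501 -0.4376 1.5470]
Max displacement = 1.8204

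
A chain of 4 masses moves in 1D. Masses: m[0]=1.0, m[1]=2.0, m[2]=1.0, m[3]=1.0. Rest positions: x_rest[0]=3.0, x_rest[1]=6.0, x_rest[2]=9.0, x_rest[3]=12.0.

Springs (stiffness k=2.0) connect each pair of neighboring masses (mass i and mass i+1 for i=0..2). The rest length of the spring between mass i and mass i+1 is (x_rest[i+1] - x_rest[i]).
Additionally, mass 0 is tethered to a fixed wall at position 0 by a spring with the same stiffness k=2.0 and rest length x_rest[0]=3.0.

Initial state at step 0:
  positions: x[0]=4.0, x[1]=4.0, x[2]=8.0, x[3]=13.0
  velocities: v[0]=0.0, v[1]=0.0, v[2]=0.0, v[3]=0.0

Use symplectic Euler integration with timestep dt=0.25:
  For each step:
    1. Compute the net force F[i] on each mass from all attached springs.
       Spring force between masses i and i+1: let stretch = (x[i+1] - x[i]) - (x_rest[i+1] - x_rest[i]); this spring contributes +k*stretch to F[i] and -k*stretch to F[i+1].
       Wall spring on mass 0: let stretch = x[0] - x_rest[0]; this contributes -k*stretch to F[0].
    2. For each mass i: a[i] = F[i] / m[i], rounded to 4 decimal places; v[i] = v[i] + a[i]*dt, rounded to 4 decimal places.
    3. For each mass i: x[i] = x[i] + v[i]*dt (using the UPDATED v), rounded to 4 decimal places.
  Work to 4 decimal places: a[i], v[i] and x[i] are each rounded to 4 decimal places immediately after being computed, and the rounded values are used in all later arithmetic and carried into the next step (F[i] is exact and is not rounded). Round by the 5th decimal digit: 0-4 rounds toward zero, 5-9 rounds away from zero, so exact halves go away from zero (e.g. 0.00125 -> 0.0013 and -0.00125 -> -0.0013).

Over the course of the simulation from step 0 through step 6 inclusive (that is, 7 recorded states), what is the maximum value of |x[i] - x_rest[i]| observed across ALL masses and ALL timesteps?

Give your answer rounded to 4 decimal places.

Answer: 2.2005

Derivation:
Step 0: x=[4.0000 4.0000 8.0000 13.0000] v=[0.0000 0.0000 0.0000 0.0000]
Step 1: x=[3.5000 4.2500 8.1250 12.7500] v=[-2.0000 1.0000 0.5000 -1.0000]
Step 2: x=[2.6563 4.6953 8.3438 12.2969] v=[-3.3750 1.7813 0.8750 -1.8125]
Step 3: x=[1.7354 5.2412 8.6006 11.7246] v=[-3.6837 2.1837 1.0273 -2.2891]
Step 4: x=[1.0358 5.7780 8.8280 11.1368] v=[-2.7985 2.1471 0.9096 -2.3511]
Step 5: x=[0.7995 6.2090 8.9628 10.6354] v=[-0.9453 1.7241 0.5390 -2.0055]
Step 6: x=[1.1394 6.4741 8.9624 10.3000] v=[1.3597 1.0602 -0.0016 -1.3418]
Max displacement = 2.2005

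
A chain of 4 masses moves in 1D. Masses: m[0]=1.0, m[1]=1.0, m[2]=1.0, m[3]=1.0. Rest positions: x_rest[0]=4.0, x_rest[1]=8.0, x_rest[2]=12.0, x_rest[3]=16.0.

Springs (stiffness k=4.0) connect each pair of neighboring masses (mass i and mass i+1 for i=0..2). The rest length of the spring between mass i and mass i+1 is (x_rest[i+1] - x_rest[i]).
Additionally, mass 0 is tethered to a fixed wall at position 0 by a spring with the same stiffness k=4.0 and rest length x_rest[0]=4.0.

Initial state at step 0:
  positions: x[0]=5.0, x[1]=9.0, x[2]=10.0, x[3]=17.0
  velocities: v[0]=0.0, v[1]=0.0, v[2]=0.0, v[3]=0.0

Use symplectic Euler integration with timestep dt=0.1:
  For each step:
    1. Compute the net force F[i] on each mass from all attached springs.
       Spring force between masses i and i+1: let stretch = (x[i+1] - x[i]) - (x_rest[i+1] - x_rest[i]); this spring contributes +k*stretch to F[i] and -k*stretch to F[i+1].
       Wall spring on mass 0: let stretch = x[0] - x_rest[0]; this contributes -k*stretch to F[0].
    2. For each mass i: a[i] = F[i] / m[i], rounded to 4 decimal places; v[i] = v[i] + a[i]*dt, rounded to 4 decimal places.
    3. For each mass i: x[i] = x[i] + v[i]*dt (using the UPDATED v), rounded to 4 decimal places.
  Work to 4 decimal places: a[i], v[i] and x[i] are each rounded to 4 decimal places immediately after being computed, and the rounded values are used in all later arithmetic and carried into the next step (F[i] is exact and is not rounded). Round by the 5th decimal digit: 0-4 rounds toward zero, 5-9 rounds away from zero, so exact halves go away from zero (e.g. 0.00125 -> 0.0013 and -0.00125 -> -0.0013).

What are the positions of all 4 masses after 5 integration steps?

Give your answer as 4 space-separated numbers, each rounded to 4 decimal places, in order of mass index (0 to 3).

Answer: 4.3657 7.7459 12.6882 15.6575

Derivation:
Step 0: x=[5.0000 9.0000 10.0000 17.0000] v=[0.0000 0.0000 0.0000 0.0000]
Step 1: x=[4.9600 8.8800 10.2400 16.8800] v=[-0.4000 -1.2000 2.4000 -1.2000]
Step 2: x=[4.8784 8.6576 10.6912 16.6544] v=[-0.8160 -2.2240 4.5120 -2.2560]
Step 3: x=[4.7528 8.3654 11.2996 16.3503] v=[-1.2557 -2.9222 6.0838 -3.0413]
Step 4: x=[4.5816 8.0460 11.9926 16.0041] v=[-1.7118 -3.1936 6.9304 -3.4616]
Step 5: x=[4.3657 7.7459 12.6882 15.6575] v=[-2.1587 -3.0007 6.9564 -3.4662]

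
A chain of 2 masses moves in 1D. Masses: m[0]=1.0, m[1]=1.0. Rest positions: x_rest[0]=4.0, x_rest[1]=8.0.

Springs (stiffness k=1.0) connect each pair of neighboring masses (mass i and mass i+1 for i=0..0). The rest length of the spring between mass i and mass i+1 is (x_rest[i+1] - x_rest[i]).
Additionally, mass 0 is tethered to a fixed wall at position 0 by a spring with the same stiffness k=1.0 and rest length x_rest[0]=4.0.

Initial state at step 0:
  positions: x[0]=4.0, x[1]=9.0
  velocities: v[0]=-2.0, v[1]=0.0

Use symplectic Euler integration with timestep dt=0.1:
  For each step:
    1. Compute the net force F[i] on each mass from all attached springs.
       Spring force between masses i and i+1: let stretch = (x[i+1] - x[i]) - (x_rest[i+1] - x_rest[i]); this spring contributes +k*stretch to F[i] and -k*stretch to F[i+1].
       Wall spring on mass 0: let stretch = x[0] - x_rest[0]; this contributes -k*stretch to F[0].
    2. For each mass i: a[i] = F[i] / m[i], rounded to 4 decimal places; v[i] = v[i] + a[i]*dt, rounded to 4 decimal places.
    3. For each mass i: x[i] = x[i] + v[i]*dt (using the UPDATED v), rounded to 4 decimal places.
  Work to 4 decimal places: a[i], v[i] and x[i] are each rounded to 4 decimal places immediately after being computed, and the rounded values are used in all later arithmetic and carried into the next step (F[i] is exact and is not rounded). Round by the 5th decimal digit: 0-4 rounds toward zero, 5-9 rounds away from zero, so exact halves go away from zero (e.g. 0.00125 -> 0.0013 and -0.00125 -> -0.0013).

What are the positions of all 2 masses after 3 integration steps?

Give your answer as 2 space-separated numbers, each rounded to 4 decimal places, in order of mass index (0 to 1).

Answer: 3.4744 8.9331

Derivation:
Step 0: x=[4.0000 9.0000] v=[-2.0000 0.0000]
Step 1: x=[3.8100 8.9900] v=[-1.9000 -0.1000]
Step 2: x=[3.6337 8.9682] v=[-1.7630 -0.2180]
Step 3: x=[3.4744 8.9331] v=[-1.5929 -0.3515]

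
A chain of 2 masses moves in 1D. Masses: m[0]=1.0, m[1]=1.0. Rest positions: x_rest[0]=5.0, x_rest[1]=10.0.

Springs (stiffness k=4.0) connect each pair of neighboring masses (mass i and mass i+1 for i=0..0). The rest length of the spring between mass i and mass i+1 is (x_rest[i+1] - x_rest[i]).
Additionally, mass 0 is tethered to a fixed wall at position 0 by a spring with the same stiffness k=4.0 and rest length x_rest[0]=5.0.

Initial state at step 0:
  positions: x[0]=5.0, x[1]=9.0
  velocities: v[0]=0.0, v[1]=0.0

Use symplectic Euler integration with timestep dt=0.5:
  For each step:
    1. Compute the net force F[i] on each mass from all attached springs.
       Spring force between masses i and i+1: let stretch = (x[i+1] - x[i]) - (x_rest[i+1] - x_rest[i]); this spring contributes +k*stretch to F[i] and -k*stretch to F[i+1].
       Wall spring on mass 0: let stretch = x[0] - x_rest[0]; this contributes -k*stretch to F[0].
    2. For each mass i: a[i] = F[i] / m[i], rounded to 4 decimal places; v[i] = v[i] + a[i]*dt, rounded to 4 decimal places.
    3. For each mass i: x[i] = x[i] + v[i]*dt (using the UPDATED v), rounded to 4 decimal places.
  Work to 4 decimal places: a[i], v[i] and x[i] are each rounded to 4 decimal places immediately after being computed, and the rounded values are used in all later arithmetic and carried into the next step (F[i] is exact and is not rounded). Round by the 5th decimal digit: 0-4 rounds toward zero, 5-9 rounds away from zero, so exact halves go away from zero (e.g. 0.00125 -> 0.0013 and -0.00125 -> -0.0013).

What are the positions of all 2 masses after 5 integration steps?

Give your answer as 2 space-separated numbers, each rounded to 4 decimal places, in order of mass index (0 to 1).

Step 0: x=[5.0000 9.0000] v=[0.0000 0.0000]
Step 1: x=[4.0000 10.0000] v=[-2.0000 2.0000]
Step 2: x=[5.0000 10.0000] v=[2.0000 0.0000]
Step 3: x=[6.0000 10.0000] v=[2.0000 0.0000]
Step 4: x=[5.0000 11.0000] v=[-2.0000 2.0000]
Step 5: x=[5.0000 11.0000] v=[0.0000 0.0000]

Answer: 5.0000 11.0000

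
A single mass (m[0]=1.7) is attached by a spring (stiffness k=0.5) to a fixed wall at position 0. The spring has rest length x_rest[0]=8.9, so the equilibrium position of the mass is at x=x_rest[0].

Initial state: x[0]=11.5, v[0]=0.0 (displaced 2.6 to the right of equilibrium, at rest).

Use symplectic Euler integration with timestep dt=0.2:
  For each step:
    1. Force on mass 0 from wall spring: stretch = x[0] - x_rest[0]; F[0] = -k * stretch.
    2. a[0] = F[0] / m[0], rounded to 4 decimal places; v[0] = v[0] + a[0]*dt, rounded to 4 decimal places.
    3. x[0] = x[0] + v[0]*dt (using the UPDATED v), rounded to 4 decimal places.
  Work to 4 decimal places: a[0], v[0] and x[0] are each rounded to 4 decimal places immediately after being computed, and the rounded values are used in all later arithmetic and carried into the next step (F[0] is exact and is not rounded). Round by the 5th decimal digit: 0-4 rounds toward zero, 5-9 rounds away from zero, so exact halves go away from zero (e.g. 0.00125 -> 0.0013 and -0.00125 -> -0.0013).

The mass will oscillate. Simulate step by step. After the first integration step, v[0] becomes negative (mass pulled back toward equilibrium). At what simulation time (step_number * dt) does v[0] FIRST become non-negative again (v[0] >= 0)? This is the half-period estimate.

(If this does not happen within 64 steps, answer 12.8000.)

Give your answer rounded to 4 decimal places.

Step 0: x=[11.5000] v=[0.0000]
Step 1: x=[11.4694] v=[-0.1529]
Step 2: x=[11.4086] v=[-0.3040]
Step 3: x=[11.3183] v=[-0.4516]
Step 4: x=[11.1995] v=[-0.5939]
Step 5: x=[11.0537] v=[-0.7292]
Step 6: x=[10.8825] v=[-0.8559]
Step 7: x=[10.6880] v=[-0.9725]
Step 8: x=[10.4725] v=[-1.0777]
Step 9: x=[10.2385] v=[-1.1702]
Step 10: x=[9.9887] v=[-1.2489]
Step 11: x=[9.7261] v=[-1.3129]
Step 12: x=[9.4538] v=[-1.3615]
Step 13: x=[9.1750] v=[-1.3941]
Step 14: x=[8.8929] v=[-1.4103]
Step 15: x=[8.6109] v=[-1.4099]
Step 16: x=[8.3323] v=[-1.3929]
Step 17: x=[8.0604] v=[-1.3595]
Step 18: x=[7.7984] v=[-1.3101]
Step 19: x=[7.5493] v=[-1.2453]
Step 20: x=[7.3161] v=[-1.1658]
Step 21: x=[7.1016] v=[-1.0726]
Step 22: x=[6.9082] v=[-0.9668]
Step 23: x=[6.7383] v=[-0.8496]
Step 24: x=[6.5938] v=[-0.7224]
Step 25: x=[6.4765] v=[-0.5867]
Step 26: x=[6.3877] v=[-0.4441]
Step 27: x=[6.3284] v=[-0.2963]
Step 28: x=[6.2994] v=[-0.1450]
Step 29: x=[6.3010] v=[0.0080]
First v>=0 after going negative at step 29, time=5.8000

Answer: 5.8000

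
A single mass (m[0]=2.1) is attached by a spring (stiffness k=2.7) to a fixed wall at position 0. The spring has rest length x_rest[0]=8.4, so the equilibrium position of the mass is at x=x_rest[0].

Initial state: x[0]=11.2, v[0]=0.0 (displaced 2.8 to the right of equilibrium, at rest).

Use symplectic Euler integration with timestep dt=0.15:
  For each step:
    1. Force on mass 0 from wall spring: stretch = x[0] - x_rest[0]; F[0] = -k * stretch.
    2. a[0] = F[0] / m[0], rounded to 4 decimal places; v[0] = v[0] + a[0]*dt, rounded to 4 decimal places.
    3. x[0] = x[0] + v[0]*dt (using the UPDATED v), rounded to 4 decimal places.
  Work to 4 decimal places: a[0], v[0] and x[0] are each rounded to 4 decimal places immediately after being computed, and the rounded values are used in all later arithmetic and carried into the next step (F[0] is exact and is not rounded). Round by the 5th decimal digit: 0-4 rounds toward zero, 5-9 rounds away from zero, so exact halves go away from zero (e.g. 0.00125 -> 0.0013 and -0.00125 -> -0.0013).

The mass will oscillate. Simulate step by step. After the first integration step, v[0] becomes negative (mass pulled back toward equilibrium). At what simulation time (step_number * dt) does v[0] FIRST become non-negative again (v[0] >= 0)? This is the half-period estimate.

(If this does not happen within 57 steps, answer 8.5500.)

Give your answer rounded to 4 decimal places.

Step 0: x=[11.2000] v=[0.0000]
Step 1: x=[11.1190] v=[-0.5400]
Step 2: x=[10.9593] v=[-1.0644]
Step 3: x=[10.7256] v=[-1.5580]
Step 4: x=[10.4246] v=[-2.0065]
Step 5: x=[10.0651] v=[-2.3970]
Step 6: x=[9.6574] v=[-2.7181]
Step 7: x=[9.2133] v=[-2.9606]
Step 8: x=[8.7457] v=[-3.1175]
Step 9: x=[8.2681] v=[-3.1842]
Step 10: x=[7.7943] v=[-3.1588]
Step 11: x=[7.3380] v=[-3.0420]
Step 12: x=[6.9124] v=[-2.8372]
Step 13: x=[6.5299] v=[-2.5503]
Step 14: x=[6.2015] v=[-2.1896]
Step 15: x=[5.9367] v=[-1.7656]
Step 16: x=[5.7431] v=[-1.2905]
Step 17: x=[5.6264] v=[-0.7781]
Step 18: x=[5.5899] v=[-0.2432]
Step 19: x=[5.6347] v=[0.2988]
First v>=0 after going negative at step 19, time=2.8500

Answer: 2.8500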